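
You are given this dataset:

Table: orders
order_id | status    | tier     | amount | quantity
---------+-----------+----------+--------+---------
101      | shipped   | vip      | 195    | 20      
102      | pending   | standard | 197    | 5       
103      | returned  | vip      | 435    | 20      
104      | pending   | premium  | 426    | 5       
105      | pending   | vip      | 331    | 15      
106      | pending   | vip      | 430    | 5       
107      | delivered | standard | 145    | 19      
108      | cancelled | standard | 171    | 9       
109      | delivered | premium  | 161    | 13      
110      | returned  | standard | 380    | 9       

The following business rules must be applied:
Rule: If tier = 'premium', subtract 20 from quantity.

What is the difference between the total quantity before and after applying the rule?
40

Step 1: Original sum of quantity = 120
Step 2: 2 records have tier = 'premium'
Step 3: Each affected record changes by -20
Step 4: Total change = 2 × -20 = -40
Step 5: New sum = 120 + -40 = 80
Step 6: Difference = |80 - 120| = 40
        (Sum decreased by 40)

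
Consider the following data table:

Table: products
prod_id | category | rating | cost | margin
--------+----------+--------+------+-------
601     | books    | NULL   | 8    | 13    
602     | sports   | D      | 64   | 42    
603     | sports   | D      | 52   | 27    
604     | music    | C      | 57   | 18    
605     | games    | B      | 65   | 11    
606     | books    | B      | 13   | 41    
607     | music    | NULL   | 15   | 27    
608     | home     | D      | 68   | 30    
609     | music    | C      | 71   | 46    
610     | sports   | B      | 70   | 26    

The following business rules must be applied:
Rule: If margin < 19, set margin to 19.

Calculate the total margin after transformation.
296

Step 1: 3 records have margin < 19
Step 2: These records originally summed to 42
Step 3: After setting to minimum: 3 × 19 = 57
Step 4: Unaffected records sum: 239
Step 5: Final sum = 57 + 239 = 296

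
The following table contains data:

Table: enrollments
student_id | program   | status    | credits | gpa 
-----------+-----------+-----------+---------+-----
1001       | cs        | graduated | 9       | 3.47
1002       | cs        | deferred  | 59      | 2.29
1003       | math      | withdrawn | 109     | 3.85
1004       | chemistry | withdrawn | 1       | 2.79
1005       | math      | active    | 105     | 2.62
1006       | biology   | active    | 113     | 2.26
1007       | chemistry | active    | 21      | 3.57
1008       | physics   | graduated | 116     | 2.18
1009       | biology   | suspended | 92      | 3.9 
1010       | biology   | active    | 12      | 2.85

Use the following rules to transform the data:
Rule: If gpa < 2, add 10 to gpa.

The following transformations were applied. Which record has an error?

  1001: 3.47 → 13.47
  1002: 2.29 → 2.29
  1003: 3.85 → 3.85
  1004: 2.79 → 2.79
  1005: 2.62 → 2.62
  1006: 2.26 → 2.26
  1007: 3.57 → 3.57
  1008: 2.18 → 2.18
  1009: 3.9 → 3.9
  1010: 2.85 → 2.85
Record 1001 has an error. The correct transformed value should be 3.47, not 13.47.

Step 1: Check each record against the rule
Step 2: Record 1001 has gpa = 3.47
Step 3: Since 3.47 >= 2, the bonus should not have been applied
Step 4: Correct value = 3.47, but claimed value = 13.47
Conclusion: Record 1001 has the error.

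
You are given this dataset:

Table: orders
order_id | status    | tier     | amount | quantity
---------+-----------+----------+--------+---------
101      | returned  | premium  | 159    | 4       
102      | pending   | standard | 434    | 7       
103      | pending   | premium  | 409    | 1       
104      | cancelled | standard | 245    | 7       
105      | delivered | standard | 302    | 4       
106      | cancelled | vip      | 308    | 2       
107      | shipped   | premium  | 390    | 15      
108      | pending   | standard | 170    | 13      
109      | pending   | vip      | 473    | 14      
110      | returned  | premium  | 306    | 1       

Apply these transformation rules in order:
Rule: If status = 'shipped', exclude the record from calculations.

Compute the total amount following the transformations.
2806

Step 1: Identify records where status = 'shipped'
Step 2: The excluded records sum to 390
Step 3: Original total amount = 3196
Step 4: Remaining total = 3196 - 390 = 2806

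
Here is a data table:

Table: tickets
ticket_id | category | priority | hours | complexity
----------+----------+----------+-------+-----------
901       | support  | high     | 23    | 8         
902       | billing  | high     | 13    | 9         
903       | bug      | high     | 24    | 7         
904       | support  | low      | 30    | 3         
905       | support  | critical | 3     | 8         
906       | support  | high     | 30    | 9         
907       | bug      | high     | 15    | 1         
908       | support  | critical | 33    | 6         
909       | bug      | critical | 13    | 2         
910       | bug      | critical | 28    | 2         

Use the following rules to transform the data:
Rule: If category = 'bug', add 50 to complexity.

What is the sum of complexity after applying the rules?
255

Step 1: Count records where category = 'bug': 4
Step 2: Total bonus added: 4 × 50 = 200
Step 3: Original sum of complexity: 55
Step 4: Final sum = 55 + 200 = 255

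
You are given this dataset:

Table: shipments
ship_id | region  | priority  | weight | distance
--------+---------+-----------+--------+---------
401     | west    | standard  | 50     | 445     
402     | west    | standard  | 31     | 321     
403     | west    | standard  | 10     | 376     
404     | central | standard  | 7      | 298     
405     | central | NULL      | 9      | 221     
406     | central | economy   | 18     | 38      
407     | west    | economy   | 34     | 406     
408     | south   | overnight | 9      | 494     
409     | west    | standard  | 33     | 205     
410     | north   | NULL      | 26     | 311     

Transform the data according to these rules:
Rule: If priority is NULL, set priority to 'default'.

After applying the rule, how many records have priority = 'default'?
2

Step 1: Count records where priority IS NULL
Step 2: Found 2 records with NULL priority
Step 3: These records will have priority set to 'default'
Step 4: Records already having priority = 'default': 0
Step 5: Answer: 2 + 0 = 2 records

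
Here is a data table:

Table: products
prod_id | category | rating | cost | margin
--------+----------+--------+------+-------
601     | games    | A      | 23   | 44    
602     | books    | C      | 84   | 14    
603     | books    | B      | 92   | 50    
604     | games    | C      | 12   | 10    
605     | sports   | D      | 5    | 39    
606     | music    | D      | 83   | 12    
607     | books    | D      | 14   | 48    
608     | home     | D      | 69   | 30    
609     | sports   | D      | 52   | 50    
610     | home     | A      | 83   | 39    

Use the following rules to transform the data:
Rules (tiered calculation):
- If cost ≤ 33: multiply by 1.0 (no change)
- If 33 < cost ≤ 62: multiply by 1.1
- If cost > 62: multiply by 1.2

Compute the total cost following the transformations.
604.4

Step 1: Tier 1 (cost ≤ 33): 4 records, sum = 54 × 1.0 = 54.0
Step 2: Tier 2 (33 < cost ≤ 62): 1 records, sum = 52 × 1.1 = 57.2
Step 3: Tier 3 (cost > 62): 5 records, sum = 411 × 1.2 = 493.2
Step 4: Final sum = 54.0 + 57.2 + 493.2 = 604.4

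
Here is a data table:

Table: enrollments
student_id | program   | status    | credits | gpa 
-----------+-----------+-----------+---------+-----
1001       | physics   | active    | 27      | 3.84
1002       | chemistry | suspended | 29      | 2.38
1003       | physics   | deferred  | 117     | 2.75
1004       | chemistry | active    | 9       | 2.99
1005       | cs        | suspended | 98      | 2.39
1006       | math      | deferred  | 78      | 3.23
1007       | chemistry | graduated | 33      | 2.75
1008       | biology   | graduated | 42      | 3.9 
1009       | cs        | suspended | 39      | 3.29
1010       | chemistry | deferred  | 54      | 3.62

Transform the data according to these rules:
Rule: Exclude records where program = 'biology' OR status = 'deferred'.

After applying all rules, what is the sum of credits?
235

Step 1: Find records where program = 'biology' OR status = 'deferred'
Step 2: 4 records match, summing to 291
Step 3: Original sum: 526
Step 4: Remaining sum = 526 - 291 = 235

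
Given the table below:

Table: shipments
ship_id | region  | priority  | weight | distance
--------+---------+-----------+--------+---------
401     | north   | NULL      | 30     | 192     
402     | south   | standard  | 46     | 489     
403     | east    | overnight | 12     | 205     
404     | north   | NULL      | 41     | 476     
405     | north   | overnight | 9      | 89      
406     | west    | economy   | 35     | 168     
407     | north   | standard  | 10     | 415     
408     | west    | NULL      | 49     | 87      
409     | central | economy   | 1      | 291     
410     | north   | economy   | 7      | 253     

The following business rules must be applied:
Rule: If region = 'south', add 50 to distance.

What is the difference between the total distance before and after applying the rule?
50

Step 1: Original sum of distance = 2665
Step 2: 1 records have region = 'south'
Step 3: Each affected record changes by 50
Step 4: Total change = 1 × 50 = 50
Step 5: New sum = 2665 + 50 = 2715
Step 6: Difference = |2715 - 2665| = 50
        (Sum increased by 50)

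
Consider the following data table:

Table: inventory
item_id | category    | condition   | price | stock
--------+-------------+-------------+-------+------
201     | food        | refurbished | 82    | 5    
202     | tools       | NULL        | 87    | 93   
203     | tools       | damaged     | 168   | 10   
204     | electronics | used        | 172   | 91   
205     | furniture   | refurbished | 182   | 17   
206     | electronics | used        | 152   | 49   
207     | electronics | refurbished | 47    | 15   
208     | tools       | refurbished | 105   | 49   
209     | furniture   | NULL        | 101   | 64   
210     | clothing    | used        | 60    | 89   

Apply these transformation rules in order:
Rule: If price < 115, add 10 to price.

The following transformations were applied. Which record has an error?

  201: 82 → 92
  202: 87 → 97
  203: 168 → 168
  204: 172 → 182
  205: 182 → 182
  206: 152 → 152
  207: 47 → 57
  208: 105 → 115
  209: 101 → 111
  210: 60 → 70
Record 204 has an error. The correct transformed value should be 172, not 182.

Step 1: Check each record against the rule
Step 2: Record 204 has price = 172
Step 3: Since 172 >= 115, the bonus should not have been applied
Step 4: Correct value = 172, but claimed value = 182
Conclusion: Record 204 has the error.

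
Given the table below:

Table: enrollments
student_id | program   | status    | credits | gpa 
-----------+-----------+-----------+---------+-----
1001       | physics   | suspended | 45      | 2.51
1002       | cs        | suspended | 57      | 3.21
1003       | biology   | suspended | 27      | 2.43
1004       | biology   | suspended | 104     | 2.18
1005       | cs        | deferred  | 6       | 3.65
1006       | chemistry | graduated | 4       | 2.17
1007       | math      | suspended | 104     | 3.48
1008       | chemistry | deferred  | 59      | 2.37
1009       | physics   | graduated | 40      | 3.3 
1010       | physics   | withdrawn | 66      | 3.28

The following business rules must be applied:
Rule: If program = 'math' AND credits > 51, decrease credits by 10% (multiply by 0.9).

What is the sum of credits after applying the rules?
501.6

Step 1: Find records where program = 'math' AND credits > 51
Step 2: 1 records match, summing to 104
Step 3: After multiplier: 104 × 0.9 = 93.6
Step 4: Unaffected records sum: 408
Step 5: Final sum = 93.6 + 408 = 501.6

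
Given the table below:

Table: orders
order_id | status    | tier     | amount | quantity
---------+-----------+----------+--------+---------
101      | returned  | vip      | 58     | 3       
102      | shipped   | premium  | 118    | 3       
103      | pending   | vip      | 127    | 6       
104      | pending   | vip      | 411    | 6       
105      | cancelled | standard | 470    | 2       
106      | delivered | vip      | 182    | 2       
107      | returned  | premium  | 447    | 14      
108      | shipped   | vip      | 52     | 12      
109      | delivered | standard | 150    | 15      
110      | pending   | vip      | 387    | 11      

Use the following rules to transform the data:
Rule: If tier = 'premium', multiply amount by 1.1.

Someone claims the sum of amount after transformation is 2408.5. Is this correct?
No, the correct result is 2458.5.

Step 1: Calculate the correct sum after transformation
Step 2: Apply multiplier 1.1 to records where tier = 'premium'
Step 3: Correct result = 2458.5
Step 4: Claimed result = 2408.5
Step 5: 2458.5 ≠ 2408.5
Conclusion: The claimed result is incorrect. The correct answer is 2458.5.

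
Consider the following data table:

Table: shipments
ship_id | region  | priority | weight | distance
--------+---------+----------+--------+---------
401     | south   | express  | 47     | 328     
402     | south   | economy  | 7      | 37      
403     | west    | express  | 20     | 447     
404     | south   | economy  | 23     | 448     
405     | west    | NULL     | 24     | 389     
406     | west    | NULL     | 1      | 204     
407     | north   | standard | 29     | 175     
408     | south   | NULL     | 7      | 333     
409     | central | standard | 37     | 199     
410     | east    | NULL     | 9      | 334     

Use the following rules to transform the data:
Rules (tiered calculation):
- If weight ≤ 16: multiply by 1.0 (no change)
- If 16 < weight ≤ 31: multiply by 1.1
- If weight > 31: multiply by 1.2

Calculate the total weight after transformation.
230.4

Step 1: Tier 1 (weight ≤ 16): 4 records, sum = 24 × 1.0 = 24.0
Step 2: Tier 2 (16 < weight ≤ 31): 4 records, sum = 96 × 1.1 = 105.6
Step 3: Tier 3 (weight > 31): 2 records, sum = 84 × 1.2 = 100.8
Step 4: Final sum = 24.0 + 105.6 + 100.8 = 230.4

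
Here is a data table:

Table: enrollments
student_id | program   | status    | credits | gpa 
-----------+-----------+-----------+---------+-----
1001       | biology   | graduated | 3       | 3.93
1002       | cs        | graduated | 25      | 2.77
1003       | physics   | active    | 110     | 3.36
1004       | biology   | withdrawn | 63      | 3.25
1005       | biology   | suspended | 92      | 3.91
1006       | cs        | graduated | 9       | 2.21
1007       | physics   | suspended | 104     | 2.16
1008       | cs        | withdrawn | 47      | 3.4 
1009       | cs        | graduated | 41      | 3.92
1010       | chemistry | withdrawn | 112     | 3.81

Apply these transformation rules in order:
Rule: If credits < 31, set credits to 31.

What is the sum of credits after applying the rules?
662

Step 1: 3 records have credits < 31
Step 2: These records originally summed to 37
Step 3: After setting to minimum: 3 × 31 = 93
Step 4: Unaffected records sum: 569
Step 5: Final sum = 93 + 569 = 662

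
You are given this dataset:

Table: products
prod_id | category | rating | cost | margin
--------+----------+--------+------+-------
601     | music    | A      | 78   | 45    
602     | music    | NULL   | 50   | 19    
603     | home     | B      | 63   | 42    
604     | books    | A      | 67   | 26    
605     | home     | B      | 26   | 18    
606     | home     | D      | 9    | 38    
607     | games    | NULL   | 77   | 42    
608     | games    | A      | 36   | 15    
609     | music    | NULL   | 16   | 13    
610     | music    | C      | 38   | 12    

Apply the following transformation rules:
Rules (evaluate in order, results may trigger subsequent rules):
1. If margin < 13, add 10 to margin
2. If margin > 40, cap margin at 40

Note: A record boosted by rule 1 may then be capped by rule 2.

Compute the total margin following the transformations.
271

Step 1: Apply rule 1 to records with margin < 13
  - 1 records get bonus of 10
  - Of these, 0 records then exceed 40 and get capped
Step 2: Apply rule 2 to records with margin > 40
  - 3 records (original) are capped
Step 3: Calculate final sum = 271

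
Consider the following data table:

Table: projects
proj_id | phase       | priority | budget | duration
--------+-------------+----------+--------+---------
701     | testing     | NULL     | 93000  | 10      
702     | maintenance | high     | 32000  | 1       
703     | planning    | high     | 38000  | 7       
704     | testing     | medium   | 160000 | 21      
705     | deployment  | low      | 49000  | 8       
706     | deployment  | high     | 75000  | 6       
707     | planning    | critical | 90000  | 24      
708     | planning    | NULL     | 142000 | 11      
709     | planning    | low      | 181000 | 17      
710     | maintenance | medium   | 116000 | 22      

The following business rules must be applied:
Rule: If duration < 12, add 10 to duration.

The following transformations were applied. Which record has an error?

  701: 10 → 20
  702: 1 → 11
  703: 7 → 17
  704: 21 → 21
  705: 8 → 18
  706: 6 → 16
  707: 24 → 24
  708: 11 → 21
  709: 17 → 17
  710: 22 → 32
Record 710 has an error. The correct transformed value should be 22, not 32.

Step 1: Check each record against the rule
Step 2: Record 710 has duration = 22
Step 3: Since 22 >= 12, the bonus should not have been applied
Step 4: Correct value = 22, but claimed value = 32
Conclusion: Record 710 has the error.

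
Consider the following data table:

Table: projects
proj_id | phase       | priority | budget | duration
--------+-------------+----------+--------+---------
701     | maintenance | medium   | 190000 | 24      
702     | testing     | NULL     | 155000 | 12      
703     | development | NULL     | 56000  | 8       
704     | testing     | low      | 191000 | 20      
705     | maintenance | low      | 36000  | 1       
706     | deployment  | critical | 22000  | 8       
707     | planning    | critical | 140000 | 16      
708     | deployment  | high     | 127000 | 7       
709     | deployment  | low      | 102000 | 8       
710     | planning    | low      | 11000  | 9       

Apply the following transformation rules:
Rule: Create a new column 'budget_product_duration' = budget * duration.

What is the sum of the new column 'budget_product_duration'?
14944000

Step 1: For each record, compute budget * duration
Example calculations:
  190000 * 24 = 4560000
  155000 * 12 = 1860000
  56000 * 8 = 448000
  ...
Step 2: Sum all derived values
Step 3: Total = 14944000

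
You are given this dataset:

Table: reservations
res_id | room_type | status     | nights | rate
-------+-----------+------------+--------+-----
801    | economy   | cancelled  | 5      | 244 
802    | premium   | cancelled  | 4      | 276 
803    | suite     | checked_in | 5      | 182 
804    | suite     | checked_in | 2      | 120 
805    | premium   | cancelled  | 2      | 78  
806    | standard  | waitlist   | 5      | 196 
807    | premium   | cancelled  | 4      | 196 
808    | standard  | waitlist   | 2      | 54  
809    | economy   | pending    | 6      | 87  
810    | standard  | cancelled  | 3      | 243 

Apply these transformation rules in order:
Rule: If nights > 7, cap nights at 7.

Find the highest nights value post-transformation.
6

Step 1: Original maximum nights = 6
Step 2: Check cap of 7 against maximum
Step 3: No records exceed the cap (max 6 <= cap 7), so no capping applies
Step 4: Maximum after transformation = 6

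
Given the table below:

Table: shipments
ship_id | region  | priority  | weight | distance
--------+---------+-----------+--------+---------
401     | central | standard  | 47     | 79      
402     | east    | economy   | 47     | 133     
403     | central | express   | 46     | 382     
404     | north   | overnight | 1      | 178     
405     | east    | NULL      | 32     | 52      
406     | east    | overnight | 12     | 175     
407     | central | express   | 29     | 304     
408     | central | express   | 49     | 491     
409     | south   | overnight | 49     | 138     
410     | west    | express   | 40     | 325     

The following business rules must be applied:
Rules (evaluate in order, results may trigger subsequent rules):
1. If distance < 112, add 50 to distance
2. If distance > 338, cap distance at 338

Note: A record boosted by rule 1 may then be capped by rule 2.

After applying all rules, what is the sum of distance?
2160

Step 1: Apply rule 1 to records with distance < 112
  - 2 records get bonus of 50
  - Of these, 0 records then exceed 338 and get capped
Step 2: Apply rule 2 to records with distance > 338
  - 2 records (original) are capped
Step 3: Calculate final sum = 2160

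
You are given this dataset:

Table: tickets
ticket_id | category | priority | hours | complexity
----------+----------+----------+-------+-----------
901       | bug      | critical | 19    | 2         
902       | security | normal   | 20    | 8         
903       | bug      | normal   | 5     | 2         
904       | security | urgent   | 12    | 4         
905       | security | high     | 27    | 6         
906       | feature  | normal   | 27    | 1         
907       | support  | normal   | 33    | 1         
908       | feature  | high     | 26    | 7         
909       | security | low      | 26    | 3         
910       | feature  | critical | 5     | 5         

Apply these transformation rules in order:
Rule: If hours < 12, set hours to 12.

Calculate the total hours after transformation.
214

Step 1: 2 records have hours < 12
Step 2: These records originally summed to 10
Step 3: After setting to minimum: 2 × 12 = 24
Step 4: Unaffected records sum: 190
Step 5: Final sum = 24 + 190 = 214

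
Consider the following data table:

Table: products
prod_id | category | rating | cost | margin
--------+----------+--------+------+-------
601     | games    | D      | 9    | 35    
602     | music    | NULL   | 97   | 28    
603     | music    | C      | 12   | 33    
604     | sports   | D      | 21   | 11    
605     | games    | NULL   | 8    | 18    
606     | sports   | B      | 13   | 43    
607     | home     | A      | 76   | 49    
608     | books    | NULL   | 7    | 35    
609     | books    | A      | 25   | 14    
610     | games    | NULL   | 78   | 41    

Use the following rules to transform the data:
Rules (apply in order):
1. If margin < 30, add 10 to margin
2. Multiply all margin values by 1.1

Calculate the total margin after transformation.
381.7

Step 1: Apply Rule 1 - Add 10 to records with margin < 30
  - 4 records affected: 71 + (4 × 10) = 111
  - Unaffected records: 236
  - Sum after Rule 1: 347
Step 2: Apply Rule 2 - Multiply all by 1.1
  - 347 × 1.1 = 381.7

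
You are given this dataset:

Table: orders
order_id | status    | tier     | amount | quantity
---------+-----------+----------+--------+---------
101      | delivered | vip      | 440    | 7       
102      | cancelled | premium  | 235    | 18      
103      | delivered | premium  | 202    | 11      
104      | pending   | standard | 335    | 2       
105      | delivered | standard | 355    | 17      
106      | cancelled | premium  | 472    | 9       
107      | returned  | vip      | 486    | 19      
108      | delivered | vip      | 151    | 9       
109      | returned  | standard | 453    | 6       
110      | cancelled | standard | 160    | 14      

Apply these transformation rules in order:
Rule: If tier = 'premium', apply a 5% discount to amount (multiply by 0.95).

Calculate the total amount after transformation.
3243.55

Step 1: Records with tier = 'premium' have total amount = 909
Step 2: Apply multiplier: 909 × 0.95 = 863.55
Step 3: Other records total: 2380
Step 4: Final sum = 863.55 + 2380 = 3243.55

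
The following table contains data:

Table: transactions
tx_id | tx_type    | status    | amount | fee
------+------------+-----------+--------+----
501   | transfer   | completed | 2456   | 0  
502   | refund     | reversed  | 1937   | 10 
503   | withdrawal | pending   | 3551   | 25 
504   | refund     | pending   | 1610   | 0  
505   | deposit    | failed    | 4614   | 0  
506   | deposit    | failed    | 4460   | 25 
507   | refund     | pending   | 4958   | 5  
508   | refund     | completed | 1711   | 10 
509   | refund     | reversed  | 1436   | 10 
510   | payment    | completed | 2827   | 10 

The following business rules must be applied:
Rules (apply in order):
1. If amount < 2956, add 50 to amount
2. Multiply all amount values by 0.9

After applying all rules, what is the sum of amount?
26874.0

Step 1: Apply Rule 1 - Add 50 to records with amount < 2956
  - 6 records affected: 11977 + (6 × 50) = 12277
  - Unaffected records: 17583
  - Sum after Rule 1: 29860
Step 2: Apply Rule 2 - Multiply all by 0.9
  - 29860 × 0.9 = 26874.0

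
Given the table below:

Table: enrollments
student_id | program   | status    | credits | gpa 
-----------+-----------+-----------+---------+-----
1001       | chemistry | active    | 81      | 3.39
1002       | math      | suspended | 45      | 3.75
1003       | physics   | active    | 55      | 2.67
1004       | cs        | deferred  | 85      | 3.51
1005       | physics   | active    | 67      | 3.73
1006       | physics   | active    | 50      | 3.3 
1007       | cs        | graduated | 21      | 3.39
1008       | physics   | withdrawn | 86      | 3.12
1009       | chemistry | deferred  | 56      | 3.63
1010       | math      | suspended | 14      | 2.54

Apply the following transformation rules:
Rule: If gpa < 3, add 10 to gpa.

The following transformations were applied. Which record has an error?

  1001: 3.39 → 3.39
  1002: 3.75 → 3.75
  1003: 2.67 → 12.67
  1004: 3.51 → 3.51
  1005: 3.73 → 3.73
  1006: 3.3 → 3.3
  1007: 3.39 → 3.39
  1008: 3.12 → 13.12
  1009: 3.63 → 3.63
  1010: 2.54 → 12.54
Record 1008 has an error. The correct transformed value should be 3.12, not 13.12.

Step 1: Check each record against the rule
Step 2: Record 1008 has gpa = 3.12
Step 3: Since 3.12 >= 3, the bonus should not have been applied
Step 4: Correct value = 3.12, but claimed value = 13.12
Conclusion: Record 1008 has the error.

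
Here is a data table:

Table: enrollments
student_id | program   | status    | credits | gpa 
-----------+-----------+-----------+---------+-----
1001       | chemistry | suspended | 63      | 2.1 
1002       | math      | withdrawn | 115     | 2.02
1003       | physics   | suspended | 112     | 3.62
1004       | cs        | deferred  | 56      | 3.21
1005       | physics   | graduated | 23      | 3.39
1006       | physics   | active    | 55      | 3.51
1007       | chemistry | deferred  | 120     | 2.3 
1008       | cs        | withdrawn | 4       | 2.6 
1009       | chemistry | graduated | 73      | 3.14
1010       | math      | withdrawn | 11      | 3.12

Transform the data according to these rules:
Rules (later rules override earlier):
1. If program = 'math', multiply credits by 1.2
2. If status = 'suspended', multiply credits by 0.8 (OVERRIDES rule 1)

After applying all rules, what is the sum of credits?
622.2

Step 1: Rule 2 takes priority for records with status = 'suspended'
  - 2 records: 175 × 0.8 = 140.0
Step 2: Rule 1 applies to remaining records with program = 'math'
  - 2 records: 126 × 1.2 = 151.2
Step 3: Other records unchanged: 331
Step 4: Final sum = 140.0 + 151.2 + 331 = 622.2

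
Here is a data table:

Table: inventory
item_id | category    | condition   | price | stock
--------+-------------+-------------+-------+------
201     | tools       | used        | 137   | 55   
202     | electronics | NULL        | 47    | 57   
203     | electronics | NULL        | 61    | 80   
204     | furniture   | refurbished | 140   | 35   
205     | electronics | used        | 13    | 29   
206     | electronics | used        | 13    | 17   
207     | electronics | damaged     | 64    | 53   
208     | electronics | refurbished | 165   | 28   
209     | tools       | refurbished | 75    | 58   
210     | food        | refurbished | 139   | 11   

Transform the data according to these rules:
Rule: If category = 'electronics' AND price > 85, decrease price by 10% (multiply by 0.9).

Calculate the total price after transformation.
837.5

Step 1: Find records where category = 'electronics' AND price > 85
Step 2: 1 records match, summing to 165
Step 3: After multiplier: 165 × 0.9 = 148.5
Step 4: Unaffected records sum: 689
Step 5: Final sum = 148.5 + 689 = 837.5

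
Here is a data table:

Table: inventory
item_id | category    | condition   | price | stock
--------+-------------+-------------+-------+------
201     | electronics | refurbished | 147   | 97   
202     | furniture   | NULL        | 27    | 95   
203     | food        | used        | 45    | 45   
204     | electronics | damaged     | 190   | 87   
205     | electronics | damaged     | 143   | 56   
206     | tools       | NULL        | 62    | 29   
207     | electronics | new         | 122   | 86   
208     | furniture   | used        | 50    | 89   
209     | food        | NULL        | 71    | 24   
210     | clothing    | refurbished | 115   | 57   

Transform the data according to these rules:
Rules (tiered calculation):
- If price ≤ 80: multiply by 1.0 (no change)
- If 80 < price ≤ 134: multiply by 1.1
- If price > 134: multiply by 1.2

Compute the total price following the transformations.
1091.7

Step 1: Tier 1 (price ≤ 80): 5 records, sum = 255 × 1.0 = 255.0
Step 2: Tier 2 (80 < price ≤ 134): 2 records, sum = 237 × 1.1 = 260.7
Step 3: Tier 3 (price > 134): 3 records, sum = 480 × 1.2 = 576.0
Step 4: Final sum = 255.0 + 260.7 + 576.0 = 1091.7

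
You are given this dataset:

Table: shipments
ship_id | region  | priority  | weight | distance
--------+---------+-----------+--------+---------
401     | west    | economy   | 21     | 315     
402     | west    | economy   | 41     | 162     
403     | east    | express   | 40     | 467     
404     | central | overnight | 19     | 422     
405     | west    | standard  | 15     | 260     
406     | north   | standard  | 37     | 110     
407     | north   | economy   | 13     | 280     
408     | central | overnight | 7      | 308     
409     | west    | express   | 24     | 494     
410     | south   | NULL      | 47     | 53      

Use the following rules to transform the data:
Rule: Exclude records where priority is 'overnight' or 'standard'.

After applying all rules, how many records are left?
6

Step 1: Count records to exclude
  - 2 (overnight) + 2 (standard) = 4 records
Step 2: Total records: 10
Step 3: Remaining = 10 - 4 = 6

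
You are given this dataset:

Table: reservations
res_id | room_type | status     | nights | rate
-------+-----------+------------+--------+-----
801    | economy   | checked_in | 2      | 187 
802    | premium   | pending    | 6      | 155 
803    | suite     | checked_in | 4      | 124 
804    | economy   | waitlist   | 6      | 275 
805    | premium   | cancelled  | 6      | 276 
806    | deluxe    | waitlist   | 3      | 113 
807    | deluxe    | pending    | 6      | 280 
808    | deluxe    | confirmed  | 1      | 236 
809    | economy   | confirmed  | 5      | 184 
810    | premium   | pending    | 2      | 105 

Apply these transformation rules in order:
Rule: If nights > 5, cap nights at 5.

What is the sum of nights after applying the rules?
37

Step 1: 4 records have nights > 5
Step 2: These records originally summed to 24
Step 3: After capping: 4 × 5 = 20
Step 4: Unaffected records sum: 17
Step 5: Final sum = 20 + 17 = 37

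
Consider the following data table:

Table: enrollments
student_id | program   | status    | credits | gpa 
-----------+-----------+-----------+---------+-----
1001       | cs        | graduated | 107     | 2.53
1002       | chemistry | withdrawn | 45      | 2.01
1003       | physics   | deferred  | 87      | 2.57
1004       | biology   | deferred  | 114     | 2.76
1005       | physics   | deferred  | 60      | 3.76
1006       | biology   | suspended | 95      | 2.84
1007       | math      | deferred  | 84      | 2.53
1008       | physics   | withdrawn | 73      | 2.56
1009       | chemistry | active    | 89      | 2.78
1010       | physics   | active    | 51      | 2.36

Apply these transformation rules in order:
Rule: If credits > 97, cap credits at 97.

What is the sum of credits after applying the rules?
778

Step 1: 2 records have credits > 97
Step 2: These records originally summed to 221
Step 3: After capping: 2 × 97 = 194
Step 4: Unaffected records sum: 584
Step 5: Final sum = 194 + 584 = 778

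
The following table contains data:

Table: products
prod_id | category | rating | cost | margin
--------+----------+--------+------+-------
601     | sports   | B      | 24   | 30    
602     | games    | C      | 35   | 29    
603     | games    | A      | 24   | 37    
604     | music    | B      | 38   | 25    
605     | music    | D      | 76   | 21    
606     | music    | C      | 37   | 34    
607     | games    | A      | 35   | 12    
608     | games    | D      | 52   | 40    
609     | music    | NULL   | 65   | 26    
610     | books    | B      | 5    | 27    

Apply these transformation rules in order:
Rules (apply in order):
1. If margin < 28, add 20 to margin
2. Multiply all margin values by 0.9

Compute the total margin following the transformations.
342.9

Step 1: Apply Rule 1 - Add 20 to records with margin < 28
  - 5 records affected: 111 + (5 × 20) = 211
  - Unaffected records: 170
  - Sum after Rule 1: 381
Step 2: Apply Rule 2 - Multiply all by 0.9
  - 381 × 0.9 = 342.9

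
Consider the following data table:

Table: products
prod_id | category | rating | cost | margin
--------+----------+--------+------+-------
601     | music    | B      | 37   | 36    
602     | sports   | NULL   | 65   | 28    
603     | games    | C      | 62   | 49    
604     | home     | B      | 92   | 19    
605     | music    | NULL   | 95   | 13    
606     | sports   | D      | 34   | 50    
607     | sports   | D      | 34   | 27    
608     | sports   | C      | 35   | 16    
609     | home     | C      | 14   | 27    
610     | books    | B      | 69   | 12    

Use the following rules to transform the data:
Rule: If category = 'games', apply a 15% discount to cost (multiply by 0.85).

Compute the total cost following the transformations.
527.7

Step 1: Records with category = 'games' have total cost = 62
Step 2: Apply multiplier: 62 × 0.85 = 52.7
Step 3: Other records total: 475
Step 4: Final sum = 52.7 + 475 = 527.7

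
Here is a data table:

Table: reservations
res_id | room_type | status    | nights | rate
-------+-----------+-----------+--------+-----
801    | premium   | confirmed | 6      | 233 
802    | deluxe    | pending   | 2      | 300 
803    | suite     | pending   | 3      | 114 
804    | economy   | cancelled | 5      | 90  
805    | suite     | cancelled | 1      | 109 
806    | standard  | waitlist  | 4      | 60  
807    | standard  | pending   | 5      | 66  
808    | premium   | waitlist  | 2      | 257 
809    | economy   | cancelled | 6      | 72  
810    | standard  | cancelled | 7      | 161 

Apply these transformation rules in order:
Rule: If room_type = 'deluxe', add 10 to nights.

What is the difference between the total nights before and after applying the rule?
10

Step 1: Original sum of nights = 41
Step 2: 1 records have room_type = 'deluxe'
Step 3: Each affected record changes by 10
Step 4: Total change = 1 × 10 = 10
Step 5: New sum = 41 + 10 = 51
Step 6: Difference = |51 - 41| = 10
        (Sum increased by 10)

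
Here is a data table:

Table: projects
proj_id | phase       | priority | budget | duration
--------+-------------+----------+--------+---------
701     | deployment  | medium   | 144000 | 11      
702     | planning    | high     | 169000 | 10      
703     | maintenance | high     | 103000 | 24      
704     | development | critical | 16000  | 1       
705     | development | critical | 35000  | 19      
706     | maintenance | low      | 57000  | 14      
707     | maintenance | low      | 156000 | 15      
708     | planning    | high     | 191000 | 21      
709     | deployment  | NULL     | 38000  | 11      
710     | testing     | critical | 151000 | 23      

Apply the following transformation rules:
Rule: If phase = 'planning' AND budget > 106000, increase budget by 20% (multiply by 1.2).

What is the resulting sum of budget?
1132000.0

Step 1: Find records where phase = 'planning' AND budget > 106000
Step 2: 2 records match, summing to 360000
Step 3: After multiplier: 360000 × 1.2 = 432000.0
Step 4: Unaffected records sum: 700000
Step 5: Final sum = 432000.0 + 700000 = 1132000.0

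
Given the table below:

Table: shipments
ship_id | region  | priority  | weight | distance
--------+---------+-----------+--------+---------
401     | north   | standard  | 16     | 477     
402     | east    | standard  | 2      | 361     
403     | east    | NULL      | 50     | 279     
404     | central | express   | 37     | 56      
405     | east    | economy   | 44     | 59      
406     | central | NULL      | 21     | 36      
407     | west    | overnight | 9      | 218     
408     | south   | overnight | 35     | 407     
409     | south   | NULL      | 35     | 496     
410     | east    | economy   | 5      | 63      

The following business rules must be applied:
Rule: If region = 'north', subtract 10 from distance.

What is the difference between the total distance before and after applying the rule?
10

Step 1: Original sum of distance = 2452
Step 2: 1 records have region = 'north'
Step 3: Each affected record changes by -10
Step 4: Total change = 1 × -10 = -10
Step 5: New sum = 2452 + -10 = 2442
Step 6: Difference = |2442 - 2452| = 10
        (Sum decreased by 10)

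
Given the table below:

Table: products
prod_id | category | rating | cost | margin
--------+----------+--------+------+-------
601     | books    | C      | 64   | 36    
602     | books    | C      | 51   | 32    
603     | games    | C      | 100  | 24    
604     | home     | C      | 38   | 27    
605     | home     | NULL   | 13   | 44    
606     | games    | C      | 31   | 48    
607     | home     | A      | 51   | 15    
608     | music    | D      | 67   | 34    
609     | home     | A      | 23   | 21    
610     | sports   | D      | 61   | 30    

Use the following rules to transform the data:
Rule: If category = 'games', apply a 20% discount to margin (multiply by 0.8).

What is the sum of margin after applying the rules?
296.6

Step 1: Records with category = 'games' have total margin = 72
Step 2: Apply multiplier: 72 × 0.8 = 57.6
Step 3: Other records total: 239
Step 4: Final sum = 57.6 + 239 = 296.6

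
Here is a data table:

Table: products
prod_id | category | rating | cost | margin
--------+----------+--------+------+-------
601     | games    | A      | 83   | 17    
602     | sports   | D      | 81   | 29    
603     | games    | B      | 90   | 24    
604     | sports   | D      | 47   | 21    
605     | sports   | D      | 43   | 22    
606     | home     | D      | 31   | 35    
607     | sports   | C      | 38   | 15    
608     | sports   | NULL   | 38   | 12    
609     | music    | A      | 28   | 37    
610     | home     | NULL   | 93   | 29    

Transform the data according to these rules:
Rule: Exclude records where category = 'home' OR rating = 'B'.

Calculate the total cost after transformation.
358

Step 1: Find records where category = 'home' OR rating = 'B'
Step 2: 3 records match, summing to 214
Step 3: Original sum: 572
Step 4: Remaining sum = 572 - 214 = 358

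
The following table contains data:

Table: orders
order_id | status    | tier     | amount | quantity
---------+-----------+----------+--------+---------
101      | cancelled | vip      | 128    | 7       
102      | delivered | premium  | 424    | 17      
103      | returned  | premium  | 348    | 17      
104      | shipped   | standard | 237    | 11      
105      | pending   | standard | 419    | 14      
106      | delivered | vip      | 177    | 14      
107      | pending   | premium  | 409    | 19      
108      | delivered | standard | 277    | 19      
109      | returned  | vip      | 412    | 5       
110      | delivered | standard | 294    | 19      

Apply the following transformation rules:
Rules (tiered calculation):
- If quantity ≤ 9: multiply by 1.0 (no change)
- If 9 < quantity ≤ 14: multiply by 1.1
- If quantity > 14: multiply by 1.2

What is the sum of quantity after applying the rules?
164.1

Step 1: Tier 1 (quantity ≤ 9): 2 records, sum = 12 × 1.0 = 12.0
Step 2: Tier 2 (9 < quantity ≤ 14): 3 records, sum = 39 × 1.1 = 42.9
Step 3: Tier 3 (quantity > 14): 5 records, sum = 91 × 1.2 = 109.2
Step 4: Final sum = 12.0 + 42.9 + 109.2 = 164.1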